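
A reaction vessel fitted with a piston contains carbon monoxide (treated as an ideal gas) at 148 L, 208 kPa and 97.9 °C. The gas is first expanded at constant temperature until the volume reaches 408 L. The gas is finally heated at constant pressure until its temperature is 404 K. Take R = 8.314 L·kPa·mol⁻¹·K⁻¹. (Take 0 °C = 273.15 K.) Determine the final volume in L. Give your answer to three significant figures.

V₃ ≈ 444 L

Convert: T₁ = 371.0 K.
Isothermal, so P V is constant: T₂ = T₁; P₂ = P₁·(V₁/V₂) = 75.45 kPa.
Isobaric, so V/T is constant: P₃ = P₂; V₃ = V₂·(T₃/T₂) = 444.2 L.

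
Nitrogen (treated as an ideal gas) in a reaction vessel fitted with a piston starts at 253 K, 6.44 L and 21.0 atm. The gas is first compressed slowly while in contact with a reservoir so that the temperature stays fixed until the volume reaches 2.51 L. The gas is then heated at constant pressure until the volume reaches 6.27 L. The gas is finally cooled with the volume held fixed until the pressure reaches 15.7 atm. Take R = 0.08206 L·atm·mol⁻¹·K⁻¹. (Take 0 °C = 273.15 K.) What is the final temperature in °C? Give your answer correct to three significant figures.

Isothermal, so P V is constant: T₂ = T₁; P₂ = P₁·(V₁/V₂) = 53.88 atm.
Isobaric, so V/T is constant: P₃ = P₂; T₃ = T₂·(V₃/V₂) = 632.0 K.
Isochoric, so P/T is constant: V₄ = V₃; T₄ = T₃·(P₄/P₃) = 184.2 K.

T₄ ≈ -89.0 °C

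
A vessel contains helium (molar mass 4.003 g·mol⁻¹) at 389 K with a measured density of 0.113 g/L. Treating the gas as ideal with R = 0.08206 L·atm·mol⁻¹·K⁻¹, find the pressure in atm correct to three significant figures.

ρ = PM/(RT) ⇒ P = ρRT/M = (0.113 × 0.08206 × 389.0) / 4.003

P ≈ 0.901 atm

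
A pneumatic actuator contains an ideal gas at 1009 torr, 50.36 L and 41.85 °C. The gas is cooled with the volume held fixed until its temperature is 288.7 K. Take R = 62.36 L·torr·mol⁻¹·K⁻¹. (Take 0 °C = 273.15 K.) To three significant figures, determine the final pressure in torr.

Convert: T₁ = 315.0 K.
V constant ⇒ P ∝ T: V₂ = V₁; P₂ = P₁·(T₂/T₁) = 924.8 torr.

P₂ ≈ 925 torr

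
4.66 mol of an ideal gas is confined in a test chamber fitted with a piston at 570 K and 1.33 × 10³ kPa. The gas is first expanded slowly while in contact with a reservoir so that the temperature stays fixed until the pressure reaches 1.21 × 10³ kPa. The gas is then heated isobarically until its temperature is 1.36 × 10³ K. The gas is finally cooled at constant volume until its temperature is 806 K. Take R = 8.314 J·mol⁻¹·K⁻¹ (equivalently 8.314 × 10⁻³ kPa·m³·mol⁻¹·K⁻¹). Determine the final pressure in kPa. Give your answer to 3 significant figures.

P₄ ≈ 717 kPa

From PV = nRT: V₁ = nRT₁/P₁ = 0.01660 m³.
T constant ⇒ Boyle's law P V = const: T₂ = T₁; V₂ = V₁·(P₁/P₂) = 0.01825 m³.
Isobaric, so V/T is constant: P₃ = P₂; V₃ = V₂·(T₃/T₂) = 0.04355 m³.
V constant ⇒ P ∝ T: V₄ = V₃; P₄ = P₃·(T₄/T₃) = 717.1 kPa.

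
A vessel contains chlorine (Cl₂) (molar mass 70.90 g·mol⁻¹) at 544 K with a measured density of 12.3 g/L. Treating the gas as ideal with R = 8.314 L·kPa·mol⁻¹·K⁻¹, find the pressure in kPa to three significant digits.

ρ = PM/(RT) ⇒ P = ρRT/M = (12.3 × 8.314 × 544.0) / 70.90

P ≈ 785 kPa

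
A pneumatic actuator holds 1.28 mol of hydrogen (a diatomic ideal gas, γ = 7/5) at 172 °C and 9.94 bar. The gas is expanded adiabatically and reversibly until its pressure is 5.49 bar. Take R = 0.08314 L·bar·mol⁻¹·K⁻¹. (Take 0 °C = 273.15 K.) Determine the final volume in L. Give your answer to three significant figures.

V₂ ≈ 7.28 L

Convert: T₁ = 445.1 K.
From PV = nRT: V₁ = nRT₁/P₁ = 4.766 L.
Adiabatic (γ = 7/5), T V^(γ−1) and P V^γ constant: T₂ = T₁·(P₂/P₁)^((γ−1)/γ) = 375.7 K; V₂ = V₁·(P₁/P₂)^(1/γ) = 7.283 L.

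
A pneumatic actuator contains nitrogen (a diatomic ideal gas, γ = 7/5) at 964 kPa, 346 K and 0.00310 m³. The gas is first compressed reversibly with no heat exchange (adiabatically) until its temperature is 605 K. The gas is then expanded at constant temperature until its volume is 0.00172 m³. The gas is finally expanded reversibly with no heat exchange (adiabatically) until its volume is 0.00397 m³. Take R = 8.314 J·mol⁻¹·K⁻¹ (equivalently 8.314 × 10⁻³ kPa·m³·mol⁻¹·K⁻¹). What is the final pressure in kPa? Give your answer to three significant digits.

P₄ ≈ 942 kPa

Adiabatic (γ = 7/5), T V^(γ−1) and P V^γ constant: P₂ = P₁·(T₂/T₁)^(γ/(γ−1)) = 6815 kPa; V₂ = V₁·(T₁/T₂)^(1/(γ−1)) = 0.0007668 m³.
Isothermal, so P V is constant: T₃ = T₂; P₃ = P₂·(V₂/V₃) = 3038 kPa.
Adiabatic (γ = 7/5), T V^(γ−1) and P V^γ constant: T₄ = T₃·(V₃/V₄)^(γ−1) = 433.0 K; P₄ = P₃·(V₃/V₄)^γ = 941.9 kPa.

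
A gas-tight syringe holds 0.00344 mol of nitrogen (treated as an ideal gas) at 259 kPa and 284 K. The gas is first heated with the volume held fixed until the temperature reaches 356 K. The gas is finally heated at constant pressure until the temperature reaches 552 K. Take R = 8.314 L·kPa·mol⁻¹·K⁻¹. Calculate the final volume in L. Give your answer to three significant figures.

From PV = nRT: V₁ = nRT₁/P₁ = 0.03136 L.
V constant ⇒ P ∝ T: V₂ = V₁; P₂ = P₁·(T₂/T₁) = 324.7 kPa.
P constant ⇒ V ∝ T: P₃ = P₂; V₃ = V₂·(T₃/T₂) = 0.04863 L.

V₃ ≈ 0.0486 L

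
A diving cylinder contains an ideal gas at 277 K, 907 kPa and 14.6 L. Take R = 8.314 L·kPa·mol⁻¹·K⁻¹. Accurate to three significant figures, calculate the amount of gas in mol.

PV = nRT ⇒ n = PV/(RT) = (907 × 14.6) / (8.314 × 277)

n ≈ 5.75 mol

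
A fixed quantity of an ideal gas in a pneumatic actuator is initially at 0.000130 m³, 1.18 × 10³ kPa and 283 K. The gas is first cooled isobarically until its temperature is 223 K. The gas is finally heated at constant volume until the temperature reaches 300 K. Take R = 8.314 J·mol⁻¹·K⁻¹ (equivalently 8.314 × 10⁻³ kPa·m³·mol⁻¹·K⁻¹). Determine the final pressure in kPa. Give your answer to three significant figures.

P constant ⇒ V ∝ T: P₂ = P₁; V₂ = V₁·(T₂/T₁) = 0.0001024 m³.
V constant ⇒ P ∝ T: V₃ = V₂; P₃ = P₂·(T₃/T₂) = 1587 kPa.

P₃ ≈ 1.59e+03 kPa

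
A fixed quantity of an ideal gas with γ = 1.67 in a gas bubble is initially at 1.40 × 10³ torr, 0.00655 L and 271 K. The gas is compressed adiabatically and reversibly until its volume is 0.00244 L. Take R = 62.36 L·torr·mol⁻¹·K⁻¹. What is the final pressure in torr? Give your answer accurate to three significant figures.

Reversible adiabatic, γ = 1.67: T₂ = T₁·(V₁/V₂)^(γ−1) = 525.2 K; P₂ = P₁·(V₁/V₂)^γ = 7283 torr.

P₂ ≈ 7.28e+03 torr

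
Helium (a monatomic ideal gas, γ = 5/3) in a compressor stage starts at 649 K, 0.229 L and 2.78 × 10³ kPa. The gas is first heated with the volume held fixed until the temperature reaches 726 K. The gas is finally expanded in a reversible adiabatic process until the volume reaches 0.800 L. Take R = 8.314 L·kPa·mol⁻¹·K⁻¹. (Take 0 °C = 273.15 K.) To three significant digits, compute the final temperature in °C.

T₃ ≈ 42.2 °C

Isochoric, so P/T is constant: V₂ = V₁; P₂ = P₁·(T₂/T₁) = 3110 kPa.
Adiabatic (γ = 5/3), T V^(γ−1) and P V^γ constant: T₃ = T₂·(V₂/V₃)^(γ−1) = 315.3 K; P₃ = P₂·(V₂/V₃)^γ = 386.6 kPa.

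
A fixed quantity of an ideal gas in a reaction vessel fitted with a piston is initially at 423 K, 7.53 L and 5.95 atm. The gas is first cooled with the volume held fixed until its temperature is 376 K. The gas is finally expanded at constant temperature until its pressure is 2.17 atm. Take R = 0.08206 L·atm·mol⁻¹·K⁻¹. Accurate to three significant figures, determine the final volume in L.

V₃ ≈ 18.4 L

V constant ⇒ P ∝ T: V₂ = V₁; P₂ = P₁·(T₂/T₁) = 5.289 atm.
T constant ⇒ Boyle's law P V = const: T₃ = T₂; V₃ = V₂·(P₂/P₃) = 18.35 L.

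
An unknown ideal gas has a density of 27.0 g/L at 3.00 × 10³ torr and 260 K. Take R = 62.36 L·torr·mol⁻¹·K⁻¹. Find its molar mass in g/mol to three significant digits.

M ≈ 146 g/mol

ρ = PM/(RT) ⇒ M = ρRT/P = (27.0 × 62.36 × 260.0) / 3.00e+03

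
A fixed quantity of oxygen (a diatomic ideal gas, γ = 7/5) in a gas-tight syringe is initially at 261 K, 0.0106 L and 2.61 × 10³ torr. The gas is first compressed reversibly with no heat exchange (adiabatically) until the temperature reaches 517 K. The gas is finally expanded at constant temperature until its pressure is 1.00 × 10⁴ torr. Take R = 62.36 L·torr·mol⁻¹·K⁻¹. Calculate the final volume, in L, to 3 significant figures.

V₃ ≈ 0.00548 L

Reversible adiabatic, γ = 7/5: P₂ = P₁·(T₂/T₁)^(γ/(γ−1)) = 2.855e+04 torr; V₂ = V₁·(T₁/T₂)^(1/(γ−1)) = 0.001919 L.
T constant ⇒ Boyle's law P V = const: T₃ = T₂; V₃ = V₂·(P₂/P₃) = 0.005480 L.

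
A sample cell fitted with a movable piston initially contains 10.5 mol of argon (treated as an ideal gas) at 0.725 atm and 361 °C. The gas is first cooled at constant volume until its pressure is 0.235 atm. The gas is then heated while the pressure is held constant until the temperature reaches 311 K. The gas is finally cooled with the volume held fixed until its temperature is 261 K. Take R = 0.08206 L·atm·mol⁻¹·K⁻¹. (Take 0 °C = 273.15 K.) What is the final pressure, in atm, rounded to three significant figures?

P₄ ≈ 0.197 atm

Convert: T₁ = 634.1 K.
From PV = nRT: V₁ = nRT₁/P₁ = 753.7 L.
V constant ⇒ P ∝ T: V₂ = V₁; T₂ = T₁·(P₂/P₁) = 205.6 K.
Isobaric, so V/T is constant: P₃ = P₂; V₃ = V₂·(T₃/T₂) = 1140 L.
Isochoric, so P/T is constant: V₄ = V₃; P₄ = P₃·(T₄/T₃) = 0.1972 atm.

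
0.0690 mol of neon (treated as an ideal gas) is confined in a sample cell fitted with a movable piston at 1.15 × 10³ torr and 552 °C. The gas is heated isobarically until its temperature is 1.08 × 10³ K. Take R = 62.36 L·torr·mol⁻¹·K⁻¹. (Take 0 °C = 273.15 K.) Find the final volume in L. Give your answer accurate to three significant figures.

V₂ ≈ 4.04 L

Convert: T₁ = 825.1 K.
From PV = nRT: V₁ = nRT₁/P₁ = 3.087 L.
Isobaric, so V/T is constant: P₂ = P₁; V₂ = V₁·(T₂/T₁) = 4.041 L.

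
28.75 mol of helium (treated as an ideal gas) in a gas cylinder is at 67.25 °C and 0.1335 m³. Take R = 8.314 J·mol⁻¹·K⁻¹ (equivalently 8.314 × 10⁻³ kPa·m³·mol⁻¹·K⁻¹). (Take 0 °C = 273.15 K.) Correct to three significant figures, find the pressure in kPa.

P ≈ 609 kPa

Convert: T = 340.40 K.
PV = nRT ⇒ P = nRT/V = (28.75 × 8.314 × 10⁻³ × 340.40) / 0.1335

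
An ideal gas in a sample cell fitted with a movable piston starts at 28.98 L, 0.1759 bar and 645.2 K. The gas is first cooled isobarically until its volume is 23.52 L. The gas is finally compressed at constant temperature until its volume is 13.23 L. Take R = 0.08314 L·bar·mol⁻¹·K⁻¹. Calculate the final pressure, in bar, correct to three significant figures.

Isobaric, so V/T is constant: P₂ = P₁; T₂ = T₁·(V₂/V₁) = 523.6 K.
T constant ⇒ Boyle's law P V = const: T₃ = T₂; P₃ = P₂·(V₂/V₃) = 0.3127 bar.

P₃ ≈ 0.313 bar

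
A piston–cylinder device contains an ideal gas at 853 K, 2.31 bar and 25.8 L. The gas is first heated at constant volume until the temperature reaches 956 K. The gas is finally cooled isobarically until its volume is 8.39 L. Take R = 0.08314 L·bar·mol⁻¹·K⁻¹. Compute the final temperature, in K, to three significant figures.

T₃ ≈ 311 K

Isochoric, so P/T is constant: V₂ = V₁; P₂ = P₁·(T₂/T₁) = 2.589 bar.
Isobaric, so V/T is constant: P₃ = P₂; T₃ = T₂·(V₃/V₂) = 310.9 K.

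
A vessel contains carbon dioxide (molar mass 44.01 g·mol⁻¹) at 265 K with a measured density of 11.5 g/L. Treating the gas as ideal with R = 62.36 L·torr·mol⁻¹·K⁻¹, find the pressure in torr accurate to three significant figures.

P ≈ 4.32e+03 torr

ρ = PM/(RT) ⇒ P = ρRT/M = (11.5 × 62.36 × 265.0) / 44.01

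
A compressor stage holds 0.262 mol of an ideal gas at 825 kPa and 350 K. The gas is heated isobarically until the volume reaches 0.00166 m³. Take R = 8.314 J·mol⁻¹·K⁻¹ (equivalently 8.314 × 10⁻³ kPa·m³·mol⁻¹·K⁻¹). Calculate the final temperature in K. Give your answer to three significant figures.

From PV = nRT: V₁ = nRT₁/P₁ = 0.0009241 m³.
Isobaric, so V/T is constant: P₂ = P₁; T₂ = T₁·(V₂/V₁) = 628.7 K.

T₂ ≈ 629 K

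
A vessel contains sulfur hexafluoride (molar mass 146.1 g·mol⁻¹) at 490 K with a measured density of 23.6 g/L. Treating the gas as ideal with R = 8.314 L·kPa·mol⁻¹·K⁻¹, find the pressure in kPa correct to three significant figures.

ρ = PM/(RT) ⇒ P = ρRT/M = (23.6 × 8.314 × 490.0) / 146.1

P ≈ 658 kPa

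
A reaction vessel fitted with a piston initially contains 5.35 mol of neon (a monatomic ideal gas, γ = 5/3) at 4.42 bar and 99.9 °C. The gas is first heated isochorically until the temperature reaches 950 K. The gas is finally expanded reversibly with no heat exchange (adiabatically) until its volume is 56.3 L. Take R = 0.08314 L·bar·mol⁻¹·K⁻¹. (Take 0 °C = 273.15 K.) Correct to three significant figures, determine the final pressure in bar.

P₃ ≈ 5.73 bar

Convert: T₁ = 373.0 K.
From PV = nRT: V₁ = nRT₁/P₁ = 37.54 L.
V constant ⇒ P ∝ T: V₂ = V₁; P₂ = P₁·(T₂/T₁) = 11.26 bar.
Reversible adiabatic, γ = 5/3: T₃ = T₂·(V₂/V₃)^(γ−1) = 725.1 K; P₃ = P₂·(V₂/V₃)^γ = 5.729 bar.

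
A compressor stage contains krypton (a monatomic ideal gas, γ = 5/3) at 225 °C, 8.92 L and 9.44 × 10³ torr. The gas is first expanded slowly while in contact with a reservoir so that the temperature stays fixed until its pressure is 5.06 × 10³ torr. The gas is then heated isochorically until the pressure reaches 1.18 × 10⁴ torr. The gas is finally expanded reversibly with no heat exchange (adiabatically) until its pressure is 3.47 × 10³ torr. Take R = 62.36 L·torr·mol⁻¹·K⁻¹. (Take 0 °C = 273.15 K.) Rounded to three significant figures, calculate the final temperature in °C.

Convert: T₁ = 498.1 K.
T constant ⇒ Boyle's law P V = const: T₂ = T₁; V₂ = V₁·(P₁/P₂) = 16.64 L.
V constant ⇒ P ∝ T: V₃ = V₂; T₃ = T₂·(P₃/P₂) = 1162 K.
Adiabatic (γ = 5/3), T V^(γ−1) and P V^γ constant: T₄ = T₃·(P₄/P₃)^((γ−1)/γ) = 712.0 K; V₄ = V₃·(P₃/P₄)^(1/γ) = 34.68 L.

T₄ ≈ 439 °C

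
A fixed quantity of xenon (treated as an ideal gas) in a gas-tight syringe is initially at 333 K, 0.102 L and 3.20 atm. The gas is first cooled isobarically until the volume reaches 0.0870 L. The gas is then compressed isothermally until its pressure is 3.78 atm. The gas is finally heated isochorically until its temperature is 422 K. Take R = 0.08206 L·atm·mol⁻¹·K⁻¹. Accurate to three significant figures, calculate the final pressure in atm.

P constant ⇒ V ∝ T: P₂ = P₁; T₂ = T₁·(V₂/V₁) = 284.0 K.
T constant ⇒ Boyle's law P V = const: T₃ = T₂; V₃ = V₂·(P₂/P₃) = 0.07365 L.
V constant ⇒ P ∝ T: V₄ = V₃; P₄ = P₃·(T₄/T₃) = 5.616 atm.

P₄ ≈ 5.62 atm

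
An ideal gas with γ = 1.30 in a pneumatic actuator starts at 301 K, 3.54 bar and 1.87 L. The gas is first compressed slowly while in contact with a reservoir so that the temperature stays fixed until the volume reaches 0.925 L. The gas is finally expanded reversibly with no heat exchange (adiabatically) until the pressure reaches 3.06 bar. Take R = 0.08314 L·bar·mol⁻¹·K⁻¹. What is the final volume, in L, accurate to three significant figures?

V₃ ≈ 1.78 L

Isothermal, so P V is constant: T₂ = T₁; P₂ = P₁·(V₁/V₂) = 7.157 bar.
Reversible adiabatic, γ = 1.30: T₃ = T₂·(P₃/P₂)^((γ−1)/γ) = 247.4 K; V₃ = V₂·(P₂/P₃)^(1/γ) = 1.778 L.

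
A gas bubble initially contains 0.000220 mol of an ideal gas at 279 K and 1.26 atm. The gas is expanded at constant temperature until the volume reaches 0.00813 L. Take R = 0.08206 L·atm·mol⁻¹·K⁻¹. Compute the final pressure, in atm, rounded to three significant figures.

From PV = nRT: V₁ = nRT₁/P₁ = 0.003997 L.
Isothermal, so P V is constant: T₂ = T₁; P₂ = P₁·(V₁/V₂) = 0.6195 atm.

P₂ ≈ 0.620 atm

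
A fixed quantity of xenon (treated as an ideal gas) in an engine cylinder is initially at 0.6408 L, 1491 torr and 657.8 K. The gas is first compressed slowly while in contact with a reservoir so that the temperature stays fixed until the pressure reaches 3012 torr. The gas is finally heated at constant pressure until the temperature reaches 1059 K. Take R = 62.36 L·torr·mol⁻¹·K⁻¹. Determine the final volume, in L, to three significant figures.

V₃ ≈ 0.511 L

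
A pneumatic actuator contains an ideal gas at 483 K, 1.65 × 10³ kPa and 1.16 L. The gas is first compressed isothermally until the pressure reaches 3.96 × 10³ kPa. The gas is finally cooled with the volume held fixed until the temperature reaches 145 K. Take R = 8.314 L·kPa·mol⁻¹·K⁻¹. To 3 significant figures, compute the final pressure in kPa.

T constant ⇒ Boyle's law P V = const: T₂ = T₁; V₂ = V₁·(P₁/P₂) = 0.4833 L.
V constant ⇒ P ∝ T: V₃ = V₂; P₃ = P₂·(T₃/T₂) = 1189 kPa.

P₃ ≈ 1.19e+03 kPa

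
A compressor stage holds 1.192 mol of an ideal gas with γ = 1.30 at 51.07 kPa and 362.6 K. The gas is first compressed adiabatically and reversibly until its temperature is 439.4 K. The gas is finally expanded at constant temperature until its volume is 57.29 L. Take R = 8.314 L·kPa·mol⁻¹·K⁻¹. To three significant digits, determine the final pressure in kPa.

P₃ ≈ 76.0 kPa

From PV = nRT: V₁ = nRT₁/P₁ = 70.36 L.
Adiabatic (γ = 1.30), T V^(γ−1) and P V^γ constant: P₂ = P₁·(T₂/T₁)^(γ/(γ−1)) = 117.4 kPa; V₂ = V₁·(T₁/T₂)^(1/(γ−1)) = 37.09 L.
T constant ⇒ Boyle's law P V = const: T₃ = T₂; P₃ = P₂·(V₂/V₃) = 76.01 kPa.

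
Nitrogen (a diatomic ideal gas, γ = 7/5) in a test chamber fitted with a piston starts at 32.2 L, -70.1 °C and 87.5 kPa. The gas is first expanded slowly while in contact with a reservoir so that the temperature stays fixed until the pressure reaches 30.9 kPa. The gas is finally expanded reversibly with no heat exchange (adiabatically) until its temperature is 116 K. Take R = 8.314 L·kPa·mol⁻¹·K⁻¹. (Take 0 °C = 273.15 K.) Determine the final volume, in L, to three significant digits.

Convert: T₁ = 203.0 K.
Isothermal, so P V is constant: T₂ = T₁; V₂ = V₁·(P₁/P₂) = 91.18 L.
Adiabatic (γ = 7/5), T V^(γ−1) and P V^γ constant: P₃ = P₂·(T₃/T₂)^(γ/(γ−1)) = 4.355 kPa; V₃ = V₂·(T₂/T₃)^(1/(γ−1)) = 369.6 L.

V₃ ≈ 370 L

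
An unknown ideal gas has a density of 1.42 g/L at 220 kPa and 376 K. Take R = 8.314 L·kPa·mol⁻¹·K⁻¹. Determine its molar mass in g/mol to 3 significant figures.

M ≈ 20.2 g/mol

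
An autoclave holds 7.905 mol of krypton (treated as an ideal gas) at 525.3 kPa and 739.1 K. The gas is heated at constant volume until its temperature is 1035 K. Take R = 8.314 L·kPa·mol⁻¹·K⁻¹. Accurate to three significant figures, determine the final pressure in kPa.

P₂ ≈ 736 kPa

From PV = nRT: V₁ = nRT₁/P₁ = 92.47 L.
Isochoric, so P/T is constant: V₂ = V₁; P₂ = P₁·(T₂/T₁) = 735.6 kPa.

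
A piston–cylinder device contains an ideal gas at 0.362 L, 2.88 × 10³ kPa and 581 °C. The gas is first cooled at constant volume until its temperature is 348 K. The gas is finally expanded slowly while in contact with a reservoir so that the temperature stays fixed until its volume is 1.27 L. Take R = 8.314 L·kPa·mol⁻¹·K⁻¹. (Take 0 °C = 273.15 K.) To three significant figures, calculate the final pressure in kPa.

Convert: T₁ = 854.1 K.
Isochoric, so P/T is constant: V₂ = V₁; P₂ = P₁·(T₂/T₁) = 1173 kPa.
T constant ⇒ Boyle's law P V = const: T₃ = T₂; P₃ = P₂·(V₂/V₃) = 334.5 kPa.

P₃ ≈ 334 kPa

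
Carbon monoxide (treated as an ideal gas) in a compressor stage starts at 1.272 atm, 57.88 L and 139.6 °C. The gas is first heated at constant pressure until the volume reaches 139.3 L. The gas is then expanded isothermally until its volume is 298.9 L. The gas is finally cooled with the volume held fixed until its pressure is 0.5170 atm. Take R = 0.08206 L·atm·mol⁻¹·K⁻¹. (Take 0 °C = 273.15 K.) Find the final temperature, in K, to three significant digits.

Convert: T₁ = 412.8 K.
P constant ⇒ V ∝ T: P₂ = P₁; T₂ = T₁·(V₂/V₁) = 993.4 K.
T constant ⇒ Boyle's law P V = const: T₃ = T₂; P₃ = P₂·(V₂/V₃) = 0.5928 atm.
Isochoric, so P/T is constant: V₄ = V₃; T₄ = T₃·(P₄/P₃) = 866.3 K.

T₄ ≈ 866 K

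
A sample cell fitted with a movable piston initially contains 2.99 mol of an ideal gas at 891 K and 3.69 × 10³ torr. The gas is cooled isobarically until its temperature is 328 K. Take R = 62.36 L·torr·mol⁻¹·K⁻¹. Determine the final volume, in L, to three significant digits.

From PV = nRT: V₁ = nRT₁/P₁ = 45.02 L.
P constant ⇒ V ∝ T: P₂ = P₁; V₂ = V₁·(T₂/T₁) = 16.57 L.

V₂ ≈ 16.6 L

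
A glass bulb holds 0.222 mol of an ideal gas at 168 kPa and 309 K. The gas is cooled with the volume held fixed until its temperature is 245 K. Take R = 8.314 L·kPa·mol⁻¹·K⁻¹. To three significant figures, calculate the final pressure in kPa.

P₂ ≈ 133 kPa

From PV = nRT: V₁ = nRT₁/P₁ = 3.395 L.
V constant ⇒ P ∝ T: V₂ = V₁; P₂ = P₁·(T₂/T₁) = 133.2 kPa.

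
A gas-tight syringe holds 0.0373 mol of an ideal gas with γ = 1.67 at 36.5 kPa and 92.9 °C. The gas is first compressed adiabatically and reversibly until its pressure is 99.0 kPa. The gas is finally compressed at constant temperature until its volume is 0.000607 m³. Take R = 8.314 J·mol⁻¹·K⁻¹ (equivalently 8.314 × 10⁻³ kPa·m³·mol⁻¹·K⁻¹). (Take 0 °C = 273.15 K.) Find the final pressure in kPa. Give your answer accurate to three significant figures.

P₃ ≈ 279 kPa

Convert: T₁ = 366.0 K.
From PV = nRT: V₁ = nRT₁/P₁ = 0.003110 m³.
Adiabatic (γ = 1.67), T V^(γ−1) and P V^γ constant: T₂ = T₁·(P₂/P₁)^((γ−1)/γ) = 546.3 K; V₂ = V₁·(P₁/P₂)^(1/γ) = 0.001711 m³.
T constant ⇒ Boyle's law P V = const: T₃ = T₂; P₃ = P₂·(V₂/V₃) = 279.1 kPa.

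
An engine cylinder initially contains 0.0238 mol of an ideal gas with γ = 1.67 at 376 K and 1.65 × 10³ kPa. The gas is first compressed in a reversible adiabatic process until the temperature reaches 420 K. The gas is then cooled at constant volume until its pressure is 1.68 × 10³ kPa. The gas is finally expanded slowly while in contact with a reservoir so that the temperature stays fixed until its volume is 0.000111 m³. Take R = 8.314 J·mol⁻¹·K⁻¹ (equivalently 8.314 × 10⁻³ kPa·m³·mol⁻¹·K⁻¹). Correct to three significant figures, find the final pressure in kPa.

P₄ ≈ 579 kPa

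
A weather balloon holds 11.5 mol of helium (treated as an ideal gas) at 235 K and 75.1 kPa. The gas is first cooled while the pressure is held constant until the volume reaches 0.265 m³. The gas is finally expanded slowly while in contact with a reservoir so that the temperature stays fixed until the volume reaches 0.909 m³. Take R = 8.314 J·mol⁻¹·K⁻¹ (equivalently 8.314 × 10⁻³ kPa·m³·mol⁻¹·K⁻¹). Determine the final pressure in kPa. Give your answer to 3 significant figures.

P₃ ≈ 21.9 kPa

From PV = nRT: V₁ = nRT₁/P₁ = 0.2992 m³.
Isobaric, so V/T is constant: P₂ = P₁; T₂ = T₁·(V₂/V₁) = 208.2 K.
Isothermal, so P V is constant: T₃ = T₂; P₃ = P₂·(V₂/V₃) = 21.89 kPa.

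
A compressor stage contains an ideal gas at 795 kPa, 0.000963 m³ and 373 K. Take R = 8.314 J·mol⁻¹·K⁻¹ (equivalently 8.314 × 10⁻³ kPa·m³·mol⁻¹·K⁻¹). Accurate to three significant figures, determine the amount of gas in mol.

PV = nRT ⇒ n = PV/(RT) = (795 × 0.000963) / (8.314 × 10⁻³ × 373)

n ≈ 0.247 mol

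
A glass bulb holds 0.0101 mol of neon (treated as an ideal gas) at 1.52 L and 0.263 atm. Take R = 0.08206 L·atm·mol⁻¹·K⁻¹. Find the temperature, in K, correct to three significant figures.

T ≈ 482 K

PV = nRT ⇒ T = PV/(nR) = (0.263 × 1.52) / (0.0101 × 0.08206)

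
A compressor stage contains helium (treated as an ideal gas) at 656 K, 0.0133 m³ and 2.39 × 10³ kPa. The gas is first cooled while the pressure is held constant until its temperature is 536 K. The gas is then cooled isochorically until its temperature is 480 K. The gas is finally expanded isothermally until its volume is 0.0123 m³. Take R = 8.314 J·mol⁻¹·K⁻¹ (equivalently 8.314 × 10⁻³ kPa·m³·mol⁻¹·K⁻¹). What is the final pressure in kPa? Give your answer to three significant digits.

P₄ ≈ 1.89e+03 kPa

P constant ⇒ V ∝ T: P₂ = P₁; V₂ = V₁·(T₂/T₁) = 0.01087 m³.
Isochoric, so P/T is constant: V₃ = V₂; P₃ = P₂·(T₃/T₂) = 2140 kPa.
T constant ⇒ Boyle's law P V = const: T₄ = T₃; P₄ = P₃·(V₃/V₄) = 1891 kPa.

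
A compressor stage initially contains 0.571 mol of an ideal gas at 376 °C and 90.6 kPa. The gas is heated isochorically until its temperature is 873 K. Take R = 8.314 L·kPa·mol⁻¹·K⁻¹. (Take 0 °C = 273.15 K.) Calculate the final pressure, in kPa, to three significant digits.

Convert: T₁ = 649.1 K.
From PV = nRT: V₁ = nRT₁/P₁ = 34.01 L.
V constant ⇒ P ∝ T: V₂ = V₁; P₂ = P₁·(T₂/T₁) = 121.8 kPa.

P₂ ≈ 122 kPa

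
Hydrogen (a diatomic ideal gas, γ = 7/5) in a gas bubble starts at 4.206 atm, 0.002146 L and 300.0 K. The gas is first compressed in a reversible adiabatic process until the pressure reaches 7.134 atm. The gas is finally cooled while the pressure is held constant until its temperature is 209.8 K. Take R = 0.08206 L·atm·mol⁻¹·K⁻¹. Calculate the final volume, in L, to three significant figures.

V₃ ≈ 0.000885 L

Reversible adiabatic, γ = 7/5: T₂ = T₁·(P₂/P₁)^((γ−1)/γ) = 348.9 K; V₂ = V₁·(P₁/P₂)^(1/γ) = 0.001471 L.
P constant ⇒ V ∝ T: P₃ = P₂; V₃ = V₂·(T₃/T₂) = 0.0008848 L.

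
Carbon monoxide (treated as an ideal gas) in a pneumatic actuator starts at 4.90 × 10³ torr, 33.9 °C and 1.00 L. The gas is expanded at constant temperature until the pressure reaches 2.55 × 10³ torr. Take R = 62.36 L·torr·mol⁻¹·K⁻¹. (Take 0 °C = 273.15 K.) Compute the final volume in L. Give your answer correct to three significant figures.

V₂ ≈ 1.92 L

Convert: T₁ = 307.0 K.
Isothermal, so P V is constant: T₂ = T₁; V₂ = V₁·(P₁/P₂) = 1.922 L.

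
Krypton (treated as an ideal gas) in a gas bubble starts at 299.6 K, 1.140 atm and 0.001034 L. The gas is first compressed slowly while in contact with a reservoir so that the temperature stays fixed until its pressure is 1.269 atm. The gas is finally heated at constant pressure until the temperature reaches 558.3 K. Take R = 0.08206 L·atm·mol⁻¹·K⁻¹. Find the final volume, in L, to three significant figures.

V₃ ≈ 0.00173 L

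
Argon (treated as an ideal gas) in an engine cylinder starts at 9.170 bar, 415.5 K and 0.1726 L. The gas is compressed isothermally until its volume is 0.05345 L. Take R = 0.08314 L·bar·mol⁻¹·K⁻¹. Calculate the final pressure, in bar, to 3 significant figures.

Isothermal, so P V is constant: T₂ = T₁; P₂ = P₁·(V₁/V₂) = 29.61 bar.

P₂ ≈ 29.6 bar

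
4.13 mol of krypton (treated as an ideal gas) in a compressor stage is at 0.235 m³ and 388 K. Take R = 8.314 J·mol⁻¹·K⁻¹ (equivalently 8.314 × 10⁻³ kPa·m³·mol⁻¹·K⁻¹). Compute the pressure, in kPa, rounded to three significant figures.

P ≈ 56.7 kPa

PV = nRT ⇒ P = nRT/V = (4.13 × 8.314 × 10⁻³ × 388) / 0.235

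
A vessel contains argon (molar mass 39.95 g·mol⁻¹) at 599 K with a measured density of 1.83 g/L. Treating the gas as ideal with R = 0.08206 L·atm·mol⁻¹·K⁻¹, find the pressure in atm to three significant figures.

ρ = PM/(RT) ⇒ P = ρRT/M = (1.83 × 0.08206 × 599.0) / 39.95

P ≈ 2.25 atm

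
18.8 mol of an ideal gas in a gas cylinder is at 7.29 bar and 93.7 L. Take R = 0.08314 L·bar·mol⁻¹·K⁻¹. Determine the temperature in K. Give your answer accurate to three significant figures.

PV = nRT ⇒ T = PV/(nR) = (7.29 × 93.7) / (18.8 × 0.08314)

T ≈ 437 K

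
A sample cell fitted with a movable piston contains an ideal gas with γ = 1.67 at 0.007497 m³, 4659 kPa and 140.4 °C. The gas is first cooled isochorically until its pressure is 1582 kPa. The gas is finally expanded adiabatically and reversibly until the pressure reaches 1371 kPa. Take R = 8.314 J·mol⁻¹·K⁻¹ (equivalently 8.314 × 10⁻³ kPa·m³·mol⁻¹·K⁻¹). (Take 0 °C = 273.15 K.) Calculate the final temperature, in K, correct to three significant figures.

T₃ ≈ 133 K

Convert: T₁ = 413.5 K.
V constant ⇒ P ∝ T: V₂ = V₁; T₂ = T₁·(P₂/P₁) = 140.4 K.
Reversible adiabatic, γ = 1.67: T₃ = T₂·(P₃/P₂)^((γ−1)/γ) = 132.6 K; V₃ = V₂·(P₂/P₃)^(1/γ) = 0.008168 m³.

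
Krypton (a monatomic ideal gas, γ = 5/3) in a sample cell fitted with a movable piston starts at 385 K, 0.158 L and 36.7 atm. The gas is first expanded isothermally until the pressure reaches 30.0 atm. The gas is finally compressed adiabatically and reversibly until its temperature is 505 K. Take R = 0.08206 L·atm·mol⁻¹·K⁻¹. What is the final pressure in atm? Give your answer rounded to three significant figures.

P₃ ≈ 59.1 atm

Isothermal, so P V is constant: T₂ = T₁; V₂ = V₁·(P₁/P₂) = 0.1933 L.
Adiabatic (γ = 5/3), T V^(γ−1) and P V^γ constant: P₃ = P₂·(T₃/T₂)^(γ/(γ−1)) = 59.12 atm; V₃ = V₂·(T₂/T₃)^(1/(γ−1)) = 0.1287 L.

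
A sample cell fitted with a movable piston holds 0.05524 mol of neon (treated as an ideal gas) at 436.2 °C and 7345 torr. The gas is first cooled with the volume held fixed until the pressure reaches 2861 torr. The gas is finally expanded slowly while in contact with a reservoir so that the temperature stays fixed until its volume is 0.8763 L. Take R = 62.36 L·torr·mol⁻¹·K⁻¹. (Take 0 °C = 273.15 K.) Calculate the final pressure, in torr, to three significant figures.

P₃ ≈ 1.09e+03 torr

Convert: T₁ = 709.3 K.
From PV = nRT: V₁ = nRT₁/P₁ = 0.3327 L.
V constant ⇒ P ∝ T: V₂ = V₁; T₂ = T₁·(P₂/P₁) = 276.3 K.
Isothermal, so P V is constant: T₃ = T₂; P₃ = P₂·(V₂/V₃) = 1086 torr.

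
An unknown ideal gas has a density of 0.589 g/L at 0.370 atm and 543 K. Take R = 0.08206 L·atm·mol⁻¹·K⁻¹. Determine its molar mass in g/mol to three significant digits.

ρ = PM/(RT) ⇒ M = ρRT/P = (0.589 × 0.08206 × 543.0) / 0.370

M ≈ 70.9 g/mol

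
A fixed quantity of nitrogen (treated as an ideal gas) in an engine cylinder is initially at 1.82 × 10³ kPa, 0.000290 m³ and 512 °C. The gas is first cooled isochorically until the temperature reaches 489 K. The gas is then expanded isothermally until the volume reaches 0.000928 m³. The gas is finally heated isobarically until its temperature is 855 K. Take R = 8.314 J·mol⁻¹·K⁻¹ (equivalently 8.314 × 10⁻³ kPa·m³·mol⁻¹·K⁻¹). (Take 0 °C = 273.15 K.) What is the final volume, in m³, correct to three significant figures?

V₄ ≈ 0.00162 m³

Convert: T₁ = 785.1 K.
V constant ⇒ P ∝ T: V₂ = V₁; P₂ = P₁·(T₂/T₁) = 1134 kPa.
T constant ⇒ Boyle's law P V = const: T₃ = T₂; P₃ = P₂·(V₂/V₃) = 354.2 kPa.
Isobaric, so V/T is constant: P₄ = P₃; V₄ = V₃·(T₄/T₃) = 0.001623 m³.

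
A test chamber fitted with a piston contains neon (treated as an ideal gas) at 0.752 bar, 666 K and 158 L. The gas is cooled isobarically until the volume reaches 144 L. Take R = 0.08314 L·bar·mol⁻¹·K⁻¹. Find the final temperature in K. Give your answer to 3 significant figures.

T₂ ≈ 607 K

Isobaric, so V/T is constant: P₂ = P₁; T₂ = T₁·(V₂/V₁) = 607.0 K.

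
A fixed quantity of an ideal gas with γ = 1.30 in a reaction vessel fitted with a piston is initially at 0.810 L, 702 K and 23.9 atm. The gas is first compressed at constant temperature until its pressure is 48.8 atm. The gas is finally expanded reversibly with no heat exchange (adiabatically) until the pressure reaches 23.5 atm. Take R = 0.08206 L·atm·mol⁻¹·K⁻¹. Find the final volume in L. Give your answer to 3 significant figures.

V₃ ≈ 0.696 L

T constant ⇒ Boyle's law P V = const: T₂ = T₁; V₂ = V₁·(P₁/P₂) = 0.3967 L.
Reversible adiabatic, γ = 1.30: T₃ = T₂·(P₃/P₂)^((γ−1)/γ) = 593.1 K; V₃ = V₂·(P₂/P₃)^(1/γ) = 0.6960 L.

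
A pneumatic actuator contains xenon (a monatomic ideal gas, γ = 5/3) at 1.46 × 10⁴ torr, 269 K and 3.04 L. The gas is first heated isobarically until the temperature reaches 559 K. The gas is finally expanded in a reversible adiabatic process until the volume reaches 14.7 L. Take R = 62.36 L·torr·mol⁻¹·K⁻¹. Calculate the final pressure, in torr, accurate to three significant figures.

P₃ ≈ 3.57e+03 torr

Isobaric, so V/T is constant: P₂ = P₁; V₂ = V₁·(T₂/T₁) = 6.317 L.
Adiabatic (γ = 5/3), T V^(γ−1) and P V^γ constant: T₃ = T₂·(V₂/V₃)^(γ−1) = 318.3 K; P₃ = P₂·(V₂/V₃)^γ = 3573 torr.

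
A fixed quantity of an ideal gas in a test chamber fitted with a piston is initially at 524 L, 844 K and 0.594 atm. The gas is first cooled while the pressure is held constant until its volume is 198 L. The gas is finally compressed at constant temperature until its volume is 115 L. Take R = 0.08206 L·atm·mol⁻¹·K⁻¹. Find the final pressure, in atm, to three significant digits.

P constant ⇒ V ∝ T: P₂ = P₁; T₂ = T₁·(V₂/V₁) = 318.9 K.
Isothermal, so P V is constant: T₃ = T₂; P₃ = P₂·(V₂/V₃) = 1.023 atm.

P₃ ≈ 1.02 atm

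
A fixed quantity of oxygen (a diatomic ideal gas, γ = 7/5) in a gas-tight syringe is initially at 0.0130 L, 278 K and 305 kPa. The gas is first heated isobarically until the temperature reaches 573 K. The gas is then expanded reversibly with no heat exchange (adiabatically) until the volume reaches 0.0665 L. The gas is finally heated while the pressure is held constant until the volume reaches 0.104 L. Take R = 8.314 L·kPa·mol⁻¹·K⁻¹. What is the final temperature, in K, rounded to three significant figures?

P constant ⇒ V ∝ T: P₂ = P₁; V₂ = V₁·(T₂/T₁) = 0.02679 L.
Adiabatic (γ = 7/5), T V^(γ−1) and P V^γ constant: T₃ = T₂·(V₂/V₃)^(γ−1) = 398.3 K; P₃ = P₂·(V₂/V₃)^γ = 85.43 kPa.
P constant ⇒ V ∝ T: P₄ = P₃; T₄ = T₃·(V₄/V₃) = 623.0 K.

T₄ ≈ 623 K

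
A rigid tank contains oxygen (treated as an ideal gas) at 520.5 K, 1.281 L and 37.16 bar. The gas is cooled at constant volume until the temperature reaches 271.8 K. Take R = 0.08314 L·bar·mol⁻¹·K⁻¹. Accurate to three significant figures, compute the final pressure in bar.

P₂ ≈ 19.4 bar

Isochoric, so P/T is constant: V₂ = V₁; P₂ = P₁·(T₂/T₁) = 19.40 bar.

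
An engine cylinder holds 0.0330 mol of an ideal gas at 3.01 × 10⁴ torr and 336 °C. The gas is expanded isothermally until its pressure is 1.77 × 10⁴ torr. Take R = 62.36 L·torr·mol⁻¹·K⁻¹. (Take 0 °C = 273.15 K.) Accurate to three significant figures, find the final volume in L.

Convert: T₁ = 609.1 K.
From PV = nRT: V₁ = nRT₁/P₁ = 0.04165 L.
T constant ⇒ Boyle's law P V = const: T₂ = T₁; V₂ = V₁·(P₁/P₂) = 0.07082 L.

V₂ ≈ 0.0708 L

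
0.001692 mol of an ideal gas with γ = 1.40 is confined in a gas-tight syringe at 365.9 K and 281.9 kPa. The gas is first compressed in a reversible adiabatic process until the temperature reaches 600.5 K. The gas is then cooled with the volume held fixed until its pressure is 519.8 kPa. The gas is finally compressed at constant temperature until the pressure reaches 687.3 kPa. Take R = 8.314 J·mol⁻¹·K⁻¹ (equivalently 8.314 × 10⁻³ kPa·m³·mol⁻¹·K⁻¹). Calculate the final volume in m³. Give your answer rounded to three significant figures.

From PV = nRT: V₁ = nRT₁/P₁ = 1.826e-05 m³.
Adiabatic (γ = 1.40), T V^(γ−1) and P V^γ constant: P₂ = P₁·(T₂/T₁)^(γ/(γ−1)) = 1596 kPa; V₂ = V₁·(T₁/T₂)^(1/(γ−1)) = 5.292e-06 m³.
V constant ⇒ P ∝ T: V₃ = V₂; T₃ = T₂·(P₃/P₂) = 195.5 K.
T constant ⇒ Boyle's law P V = const: T₄ = T₃; V₄ = V₃·(P₃/P₄) = 4.002e-06 m³.

V₄ ≈ 4.00e-06 m³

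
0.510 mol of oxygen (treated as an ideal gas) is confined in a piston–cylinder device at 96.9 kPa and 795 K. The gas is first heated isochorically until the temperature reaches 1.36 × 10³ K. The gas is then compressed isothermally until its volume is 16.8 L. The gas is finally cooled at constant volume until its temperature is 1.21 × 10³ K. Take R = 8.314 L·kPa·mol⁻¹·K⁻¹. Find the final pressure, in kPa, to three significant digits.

P₄ ≈ 305 kPa

From PV = nRT: V₁ = nRT₁/P₁ = 34.79 L.
Isochoric, so P/T is constant: V₂ = V₁; P₂ = P₁·(T₂/T₁) = 165.8 kPa.
T constant ⇒ Boyle's law P V = const: T₃ = T₂; P₃ = P₂·(V₂/V₃) = 343.2 kPa.
Isochoric, so P/T is constant: V₄ = V₃; P₄ = P₃·(T₄/T₃) = 305.4 kPa.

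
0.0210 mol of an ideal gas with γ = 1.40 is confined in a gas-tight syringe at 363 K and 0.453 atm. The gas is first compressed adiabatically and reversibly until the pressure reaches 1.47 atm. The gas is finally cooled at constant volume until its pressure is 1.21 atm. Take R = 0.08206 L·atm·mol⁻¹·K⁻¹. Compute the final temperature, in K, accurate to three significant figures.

T₃ ≈ 418 K

From PV = nRT: V₁ = nRT₁/P₁ = 1.381 L.
Reversible adiabatic, γ = 1.40: T₂ = T₁·(P₂/P₁)^((γ−1)/γ) = 508.1 K; V₂ = V₁·(P₁/P₂)^(1/γ) = 0.5957 L.
Isochoric, so P/T is constant: V₃ = V₂; T₃ = T₂·(P₃/P₂) = 418.3 K.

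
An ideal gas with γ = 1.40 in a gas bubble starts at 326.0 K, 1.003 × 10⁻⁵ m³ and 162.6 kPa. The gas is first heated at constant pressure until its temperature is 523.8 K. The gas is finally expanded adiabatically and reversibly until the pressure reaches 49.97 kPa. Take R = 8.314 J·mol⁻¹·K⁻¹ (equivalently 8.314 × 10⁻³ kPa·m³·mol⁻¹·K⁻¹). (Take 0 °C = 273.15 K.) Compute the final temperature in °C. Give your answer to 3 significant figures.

T₃ ≈ 101 °C

Isobaric, so V/T is constant: P₂ = P₁; V₂ = V₁·(T₂/T₁) = 1.612e-05 m³.
Reversible adiabatic, γ = 1.40: T₃ = T₂·(P₃/P₂)^((γ−1)/γ) = 373.9 K; V₃ = V₂·(P₂/P₃)^(1/γ) = 3.743e-05 m³.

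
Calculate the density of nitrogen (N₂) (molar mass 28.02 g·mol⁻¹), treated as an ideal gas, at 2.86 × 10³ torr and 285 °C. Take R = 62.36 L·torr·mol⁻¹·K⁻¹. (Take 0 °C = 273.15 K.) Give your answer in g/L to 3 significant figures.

ρ = PM/(RT) = (2.86e+03 × 28.02) / (62.36 × 558.1)

ρ ≈ 2.30 g/L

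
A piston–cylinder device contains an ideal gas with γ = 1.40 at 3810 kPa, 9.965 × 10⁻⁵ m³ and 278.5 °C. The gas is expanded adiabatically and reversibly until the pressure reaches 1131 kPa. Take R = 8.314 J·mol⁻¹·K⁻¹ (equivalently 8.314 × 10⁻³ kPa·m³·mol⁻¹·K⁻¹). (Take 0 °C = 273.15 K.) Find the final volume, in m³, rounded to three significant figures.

V₂ ≈ 0.000237 m³

Convert: T₁ = 551.6 K.
Reversible adiabatic, γ = 1.40: T₂ = T₁·(P₂/P₁)^((γ−1)/γ) = 389.9 K; V₂ = V₁·(P₁/P₂)^(1/γ) = 0.0002373 m³.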